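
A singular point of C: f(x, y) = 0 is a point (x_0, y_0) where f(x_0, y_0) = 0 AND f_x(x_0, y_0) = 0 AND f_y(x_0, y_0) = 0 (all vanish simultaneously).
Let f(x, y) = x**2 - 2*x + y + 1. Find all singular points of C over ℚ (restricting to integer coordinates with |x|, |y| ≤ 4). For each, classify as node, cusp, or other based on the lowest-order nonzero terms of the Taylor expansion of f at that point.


No singular points in the scanned grid; C is smooth there.

Compute partial derivatives:
  f_x = 2*x - 2.
  f_y = 1.
f_y = 1 is a nonzero constant, so f_y never vanishes: no point (x, y) can satisfy f = f_x = f_y = 0. In particular no (x, y) ∈ {−4, ..., 4}² is singular; the curve is smooth.


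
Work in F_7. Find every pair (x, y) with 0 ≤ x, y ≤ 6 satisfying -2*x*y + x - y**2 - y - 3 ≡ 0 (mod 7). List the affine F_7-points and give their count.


Affine F_7-points: {(1, 5), (1, 6), (2, 1), (3, 0), (4, 2), (4, 3)}; count = 6.

For each of the 49 pairs (x, y) ∈ F_7², evaluate f(x, y) mod 7. Record the zeros.
  x = 0: [0↦4, 1↦2, 2↦5, 3↦6, 4↦5, 5↦2, 6↦4]  zeros at y ∈ ∅
  x = 1: [0↦5, 1↦1, 2↦2, 3↦1, 4↦5, 5↦0, 6↦0]  zeros at y ∈ {5, 6}
  x = 2: [0↦6, 1↦0, 2↦6, 3↦3, 4↦5, 5↦5, 6↦3]  zeros at y ∈ {1}
  x = 3: [0↦0, 1↦6, 2↦3, 3↦5, 4↦5, 5↦3, 6↦6]  zeros at y ∈ {0}
  x = 4: [0↦1, 1↦5, 2↦0, 3↦0, 4↦5, 5↦1, 6↦2]  zeros at y ∈ {2, 3}
  x = 5: [0↦2, 1↦4, 2↦4, 3↦2, 4↦5, 5↦6, 6↦5]  zeros at y ∈ ∅
  x = 6: [0↦3, 1↦3, 2↦1, 3↦4, 4↦5, 5↦4, 6↦1]  zeros at y ∈ ∅
Collecting zeros: affine points = {(1, 5), (1, 6), (2, 1), (3, 0), (4, 2), (4, 3)}.
Total count |C(F_7)_aff| = 6.


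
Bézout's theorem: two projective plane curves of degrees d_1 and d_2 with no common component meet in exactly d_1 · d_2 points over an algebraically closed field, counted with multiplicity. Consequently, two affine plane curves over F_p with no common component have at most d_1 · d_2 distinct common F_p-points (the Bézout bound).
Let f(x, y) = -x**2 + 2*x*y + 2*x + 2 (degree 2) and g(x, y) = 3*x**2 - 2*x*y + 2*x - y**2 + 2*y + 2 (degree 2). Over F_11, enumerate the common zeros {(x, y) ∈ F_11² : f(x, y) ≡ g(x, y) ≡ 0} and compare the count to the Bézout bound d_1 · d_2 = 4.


Common zeros: {(4, 9), (5, 9)}; count = 2; Bézout bound = 4.

deg(f) = 2, deg(g) = 2, so Bézout bound = 4.
Scan x ∈ F_11. For each x, list the y ∈ F_11 with f(x, y) ≡ 0 and those with g(x, y) ≡ 0 (mod 11); the common zeros in that column are the intersection.
  x = 0: f ≡ 0 at y ∈ ∅; g ≡ 0 at y ∈ {6, 7}; common: ∅.
  x = 1: f ≡ 0 at y ∈ {4}; g ≡ 0 at y ∈ ∅; common: ∅.
  x = 2: f ≡ 0 at y ∈ {5}; g ≡ 0 at y ∈ ∅; common: ∅.
  x = 3: f ≡ 0 at y ∈ {2}; g ≡ 0 at y ∈ ∅; common: ∅.
  x = 4: f ≡ 0 at y ∈ {9}; g ≡ 0 at y ∈ {7, 9}; common: {9}.
  x = 5: f ≡ 0 at y ∈ {9}; g ≡ 0 at y ∈ {5, 9}; common: {9}.
  x = 6: f ≡ 0 at y ∈ {0}; g ≡ 0 at y ∈ {4, 8}; common: ∅.
  x = 7: f ≡ 0 at y ∈ {0}; g ≡ 0 at y ∈ {4, 6}; common: ∅.
  x = 8: f ≡ 0 at y ∈ {7}; g ≡ 0 at y ∈ ∅; common: ∅.
  x = 9: f ≡ 0 at y ∈ {4}; g ≡ 0 at y ∈ ∅; common: ∅.
  x = 10: f ≡ 0 at y ∈ {5}; g ≡ 0 at y ∈ ∅; common: ∅.
Collecting: common zeros = {(4, 9), (5, 9)}, so the count is 2.
Comparison with the Bézout bound: 2 ≤ 4 = deg(f)·deg(g), as expected for curves with no common component (the affine F_11-count falls short of the bound because intersections may lie at infinity, over extension fields, or carry multiplicity).


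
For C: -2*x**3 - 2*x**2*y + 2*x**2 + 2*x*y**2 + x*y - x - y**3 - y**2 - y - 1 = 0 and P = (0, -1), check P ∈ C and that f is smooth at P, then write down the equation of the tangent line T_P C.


Tangent line at P: -2*y - 2 = 0.

Step 1: f(0, -1) = 0, so P lies on C.
Step 2: partial derivatives
  f_x(x, y) = -6*x**2 - 4*x*y + 4*x + 2*y**2 + y - 1, f_y(x, y) = -2*x**2 + 4*x*y + x - 3*y**2 - 2*y - 1.
  f_x(P) = 0, f_y(P) = -2 (gradient nonzero, so P is smooth).
Step 3: tangent line at P: 0·(x − 0) + -2·(y − -1) = 0.
Expanding: -2*y - 2 = 0.


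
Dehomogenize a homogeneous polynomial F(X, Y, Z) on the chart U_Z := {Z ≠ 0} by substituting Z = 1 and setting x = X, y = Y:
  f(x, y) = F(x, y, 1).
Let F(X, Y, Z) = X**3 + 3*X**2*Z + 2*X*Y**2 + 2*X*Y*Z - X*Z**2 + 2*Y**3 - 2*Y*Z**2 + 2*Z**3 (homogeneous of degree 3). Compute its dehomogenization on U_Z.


f(x, y) = x**3 + 3*x**2 + 2*x*y**2 + 2*x*y - x + 2*y**3 - 2*y + 2

On U_Z we set Z = 1. Each monomial c·X^i·Y^j·Z^k in F becomes c·x^i·y^j·1^k = c·x^i·y^j.
Substituting Z = 1: F(X, Y, 1) = x**3 + 3*x**2 + 2*x*y**2 + 2*x*y - x + 2*y**3 - 2*y + 2.
Note: deg(f) ≤ deg(F) = 3; strict inequality happens when F is divisible by Z (lost terms).


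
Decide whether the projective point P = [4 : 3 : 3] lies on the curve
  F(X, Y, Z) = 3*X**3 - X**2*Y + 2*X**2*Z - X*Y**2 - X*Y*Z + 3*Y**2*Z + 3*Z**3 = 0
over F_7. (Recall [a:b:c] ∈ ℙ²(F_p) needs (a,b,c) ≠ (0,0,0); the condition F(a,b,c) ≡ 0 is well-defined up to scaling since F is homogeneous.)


F(4,3,3) ≡ 1 (mod 7); P is NOT on the curve.

Evaluate F(4, 3, 3) term-by-term (mod 7).
  3*X**3 ↦ 3·64·1·1 = 192
  -X**2*Y ↦ -1·16·3·1 = -48
  2*X**2*Z ↦ 2·16·1·3 = 96
  -X*Y**2 ↦ -1·4·9·1 = -36
  -X*Y*Z ↦ -1·4·3·3 = -36
  3*Y**2*Z ↦ 3·1·9·3 = 81
  3*Z**3 ↦ 3·1·1·27 = 81
Sum: F(4, 3, 3) = (192) + (-48) + (96) + (-36) + (-36) + (81) + (81) = 330.
Reducing mod 7: 330 ≡ 1 (mod 7).
Since F(a, b, c) ≡ 1 ≠ 0 (mod 7), P does NOT lie on the curve.


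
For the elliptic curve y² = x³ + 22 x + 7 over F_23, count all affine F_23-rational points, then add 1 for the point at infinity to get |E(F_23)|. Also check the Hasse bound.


Affine points = {(2, 6), (2, 17), (3, 10), (3, 13), (5, 9), (5, 14), (10, 10), (10, 13), (11, 4), (11, 19), (13, 11), (13, 12), (14, 0), (15, 3), (15, 20), (16, 4), (16, 19), (17, 2), (17, 21), (18, 5), (18, 18), (19, 4), (19, 19), (20, 11), (20, 12), (21, 1), (21, 22)}; affine count = 27; |E(F_23)| = 28.

Discriminant check: Δ ∝ 4a³ + 27b² = 4·22³ + 27·7² = 4·10648 + 27·49 ≡ 8 (mod 23). Nonzero ⇒ E is nonsingular.
For each x ∈ F_23, compute rhs = x³ + 22·x + 7 mod 23, then count y ∈ F_23 with y² ≡ rhs.
  x = 0: rhs = 7, matching y values: none (0 points).
  x = 1: rhs = 7, matching y values: none (0 points).
  x = 2: rhs = 13, matching y values: 6, 17 (2 points).
  x = 3: rhs = 8, matching y values: 10, 13 (2 points).
  x = 4: rhs = 21, matching y values: none (0 points).
  x = 5: rhs = 12, matching y values: 9, 14 (2 points).
  x = 6: rhs = 10, matching y values: none (0 points).
  x = 7: rhs = 21, matching y values: none (0 points).
  x = 8: rhs = 5, matching y values: none (0 points).
  x = 9: rhs = 14, matching y values: none (0 points).
  x = 10: rhs = 8, matching y values: 10, 13 (2 points).
  x = 11: rhs = 16, matching y values: 4, 19 (2 points).
  x = 12: rhs = 21, matching y values: none (0 points).
  x = 13: rhs = 6, matching y values: 11, 12 (2 points).
  x = 14: rhs = 0, matching y values: 0 (1 points).
  x = 15: rhs = 9, matching y values: 3, 20 (2 points).
  x = 16: rhs = 16, matching y values: 4, 19 (2 points).
  x = 17: rhs = 4, matching y values: 2, 21 (2 points).
  x = 18: rhs = 2, matching y values: 5, 18 (2 points).
  x = 19: rhs = 16, matching y values: 4, 19 (2 points).
  x = 20: rhs = 6, matching y values: 11, 12 (2 points).
  x = 21: rhs = 1, matching y values: 1, 22 (2 points).
  x = 22: rhs = 7, matching y values: none (0 points).
Total affine count: 27.
Full point count |E(F_23)| = 27 + 1 = 28.
Hasse bound: |28 − (23+1)| = |4| = 4 ≤ 2√23 ≈ 9.5917 ✓.


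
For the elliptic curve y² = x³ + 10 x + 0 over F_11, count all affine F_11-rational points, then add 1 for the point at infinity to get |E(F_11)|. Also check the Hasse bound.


Affine points = {(0, 0), (1, 0), (4, 4), (4, 7), (6, 1), (6, 10), (8, 3), (8, 8), (9, 4), (9, 7), (10, 0)}; affine count = 11; |E(F_11)| = 12.

Discriminant check: Δ ∝ 4a³ + 27b² = 4·10³ + 27·0² = 4·1000 + 27·0 ≡ 7 (mod 11). Nonzero ⇒ E is nonsingular.
For each x ∈ F_11, compute rhs = x³ + 10·x + 0 mod 11, then count y ∈ F_11 with y² ≡ rhs.
  x = 0: rhs = 0, matching y values: 0 (1 points).
  x = 1: rhs = 0, matching y values: 0 (1 points).
  x = 2: rhs = 6, matching y values: none (0 points).
  x = 3: rhs = 2, matching y values: none (0 points).
  x = 4: rhs = 5, matching y values: 4, 7 (2 points).
  x = 5: rhs = 10, matching y values: none (0 points).
  x = 6: rhs = 1, matching y values: 1, 10 (2 points).
  x = 7: rhs = 6, matching y values: none (0 points).
  x = 8: rhs = 9, matching y values: 3, 8 (2 points).
  x = 9: rhs = 5, matching y values: 4, 7 (2 points).
  x = 10: rhs = 0, matching y values: 0 (1 points).
Total affine count: 11.
Full point count |E(F_11)| = 11 + 1 = 12.
Hasse bound: |12 − (11+1)| = |0| = 0 ≤ 2√11 ≈ 6.6332 ✓.


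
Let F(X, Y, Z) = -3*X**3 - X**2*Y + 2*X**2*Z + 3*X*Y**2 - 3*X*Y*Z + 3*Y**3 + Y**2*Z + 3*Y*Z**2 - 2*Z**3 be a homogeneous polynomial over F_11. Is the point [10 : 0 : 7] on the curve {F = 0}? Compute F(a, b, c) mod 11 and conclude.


F(10,0,7) ≡ 2 (mod 11); P is NOT on the curve.

Evaluate F(10, 0, 7) term-by-term (mod 11).
  -3*X**3 ↦ -3·1000·1·1 = -3000
  -X**2*Y ↦ -1·100·0·1 = 0
  2*X**2*Z ↦ 2·100·1·7 = 1400
  3*X*Y**2 ↦ 3·10·0·1 = 0
  -3*X*Y*Z ↦ -3·10·0·7 = 0
  3*Y**3 ↦ 3·1·0·1 = 0
  Y**2*Z ↦ 1·1·0·7 = 0
  3*Y*Z**2 ↦ 3·1·0·49 = 0
  -2*Z**3 ↦ -2·1·1·343 = -686
Sum: F(10, 0, 7) = (-3000) + (0) + (1400) + (0) + (0) + (0) + (0) + (0) + (-686) = -2286.
Reducing mod 11: -2286 ≡ 2 (mod 11).
Since F(a, b, c) ≡ 2 ≠ 0 (mod 11), P does NOT lie on the curve.


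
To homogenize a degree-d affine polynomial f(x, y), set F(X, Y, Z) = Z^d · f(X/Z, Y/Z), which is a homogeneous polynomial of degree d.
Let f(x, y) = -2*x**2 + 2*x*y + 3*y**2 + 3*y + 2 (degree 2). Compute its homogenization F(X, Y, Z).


F(X, Y, Z) = -2*X**2 + 2*X*Y + 3*Y**2 + 3*Y*Z + 2*Z**2

deg(f) = 2.
Substitute x = X/Z, y = Y/Z into f, then multiply by Z^2.
  monomial -2·x^2·y^0 ↦ -2·X^2·Y^0·Z^0.
  monomial 2·x^1·y^1 ↦ 2·X^1·Y^1·Z^0.
  monomial 3·x^0·y^2 ↦ 3·X^0·Y^2·Z^0.
  monomial 3·x^0·y^1 ↦ 3·X^0·Y^1·Z^1.
  monomial 2·x^0·y^0 ↦ 2·X^0·Y^0·Z^2.
Collecting: F(X, Y, Z) = -2*X**2 + 2*X*Y + 3*Y**2 + 3*Y*Z + 2*Z**2.


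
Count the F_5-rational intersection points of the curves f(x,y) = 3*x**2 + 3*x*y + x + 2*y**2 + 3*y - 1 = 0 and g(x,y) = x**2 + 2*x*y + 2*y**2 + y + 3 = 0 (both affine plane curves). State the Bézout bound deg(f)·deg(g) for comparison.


Common zeros: ∅; count = 0; Bézout bound = 4.

deg(f) = 2, deg(g) = 2, so Bézout bound = 4.
Scan x ∈ F_5. For each x, list the y ∈ F_5 with f(x, y) ≡ 0 and those with g(x, y) ≡ 0 (mod 5); the common zeros in that column are the intersection.
  x = 0: f ≡ 0 at y ∈ ∅; g ≡ 0 at y ∈ ∅; common: ∅.
  x = 1: f ≡ 0 at y ∈ ∅; g ≡ 0 at y ∈ ∅; common: ∅.
  x = 2: f ≡ 0 at y ∈ ∅; g ≡ 0 at y ∈ {2, 3}; common: ∅.
  x = 3: f ≡ 0 at y ∈ ∅; g ≡ 0 at y ∈ ∅; common: ∅.
  x = 4: f ≡ 0 at y ∈ ∅; g ≡ 0 at y ∈ {1, 2}; common: ∅.
Collecting: common zeros = ∅, so the count is 0.
Comparison with the Bézout bound: 0 ≤ 4 = deg(f)·deg(g), as expected for curves with no common component (the affine F_5-count falls short of the bound because intersections may lie at infinity, over extension fields, or carry multiplicity).


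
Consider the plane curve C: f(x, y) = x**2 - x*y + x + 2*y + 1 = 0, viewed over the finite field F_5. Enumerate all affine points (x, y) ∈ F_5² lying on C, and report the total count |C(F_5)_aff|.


Affine F_5-points: {(0, 2), (1, 2), (3, 3), (4, 3)}; count = 4.

For each of the 25 pairs (x, y) ∈ F_5², evaluate f(x, y) mod 5. Record the zeros.
  x = 0: [0↦1, 1↦3, 2↦0, 3↦2, 4↦4]  zeros at y ∈ {2}
  x = 1: [0↦3, 1↦4, 2↦0, 3↦1, 4↦2]  zeros at y ∈ {2}
  x = 2: [0↦2, 1↦2, 2↦2, 3↦2, 4↦2]  zeros at y ∈ ∅
  x = 3: [0↦3, 1↦2, 2↦1, 3↦0, 4↦4]  zeros at y ∈ {3}
  x = 4: [0↦1, 1↦4, 2↦2, 3↦0, 4↦3]  zeros at y ∈ {3}
Collecting zeros: affine points = {(0, 2), (1, 2), (3, 3), (4, 3)}.
Total count |C(F_5)_aff| = 4.


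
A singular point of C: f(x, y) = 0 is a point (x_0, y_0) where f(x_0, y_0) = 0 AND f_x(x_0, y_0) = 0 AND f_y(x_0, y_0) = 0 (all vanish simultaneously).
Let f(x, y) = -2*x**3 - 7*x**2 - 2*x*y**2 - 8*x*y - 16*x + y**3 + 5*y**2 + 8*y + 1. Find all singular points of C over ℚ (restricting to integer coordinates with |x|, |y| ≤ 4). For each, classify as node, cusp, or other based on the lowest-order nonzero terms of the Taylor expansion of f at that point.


Singular points: {(-1, -2)}; classification: node.

Compute partial derivatives:
  f_x = -6*x**2 - 14*x - 2*y**2 - 8*y - 16.
  f_y = -4*x*y - 8*x + 3*y**2 + 10*y + 8.
Scan x_0 ∈ {−4, ..., 4}. For each x_0, f_y(x_0, y) is a polynomial in y; find its integer roots y ∈ {−4, ..., 4}, then test f_x and f at those candidates.
  x = -4: f_y(-4, y) = 3*y**2 + 26*y + 40; vanishes at y ∈ {-2}. (-4, -2): f_x = -48 ≠ 0.
  x = -3: f_y(-3, y) = 3*y**2 + 22*y + 32; vanishes at y ∈ {-2}. (-3, -2): f_x = -20 ≠ 0.
  x = -2: f_y(-2, y) = 3*y**2 + 18*y + 24; vanishes at y ∈ {-4, -2}. (-2, -4): f_x = -12 ≠ 0; (-2, -2): f_x = -4 ≠ 0.
  x = -1: f_y(-1, y) = 3*y**2 + 14*y + 16; vanishes at y ∈ {-2}. (-1, -2): f_x = 0, f = 0 — SINGULAR.
  x = 0: f_y(0, y) = 3*y**2 + 10*y + 8; vanishes at y ∈ {-2}. (0, -2): f_x = -8 ≠ 0.
  x = 1: f_y(1, y) = 3*y**2 + 6*y; vanishes at y ∈ {-2, 0}. (1, -2): f_x = -28 ≠ 0; (1, 0): f_x = -36 ≠ 0.
  x = 2: f_y(2, y) = 3*y**2 + 2*y - 8; vanishes at y ∈ {-2}. (2, -2): f_x = -60 ≠ 0.
  x = 3: f_y(3, y) = 3*y**2 - 2*y - 16; vanishes at y ∈ {-2}. (3, -2): f_x = -104 ≠ 0.
  x = 4: f_y(4, y) = 3*y**2 - 6*y - 24; vanishes at y ∈ {-2, 4}. (4, -2): f_x = -160 ≠ 0; (4, 4): f_x = -232 ≠ 0.
Only singular point on the grid: (-1, -2).
Classify: substitute x = -1 + u, y = -2 + v and expand: f = -2*u**3 - u**2 - 2*u*v**2 + v**3 + v**2.
No constant or linear terms (consistent with a singular point). Quadratic part: -u**2 + v**2. Cubic part: -2*u**3 - 2*u*v**2 + v**3.
The quadratic part v**2 - u**2 = (v − u)(v + u) splits into two distinct linear factors, so there are two distinct tangent lines y − -2 = ±(x − -1) — this is a node (ordinary double point).
Classification: node.


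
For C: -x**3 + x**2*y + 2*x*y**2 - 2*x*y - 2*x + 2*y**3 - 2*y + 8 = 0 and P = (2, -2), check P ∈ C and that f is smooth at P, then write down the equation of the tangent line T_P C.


Tangent line at P: -10*x + 6*y + 32 = 0.

Step 1: f(2, -2) = 0, so P lies on C.
Step 2: partial derivatives
  f_x(x, y) = -3*x**2 + 2*x*y + 2*y**2 - 2*y - 2, f_y(x, y) = x**2 + 4*x*y - 2*x + 6*y**2 - 2.
  f_x(P) = -10, f_y(P) = 6 (gradient nonzero, so P is smooth).
Step 3: tangent line at P: -10·(x − 2) + 6·(y − -2) = 0.
Expanding: -10*x + 6*y + 32 = 0.


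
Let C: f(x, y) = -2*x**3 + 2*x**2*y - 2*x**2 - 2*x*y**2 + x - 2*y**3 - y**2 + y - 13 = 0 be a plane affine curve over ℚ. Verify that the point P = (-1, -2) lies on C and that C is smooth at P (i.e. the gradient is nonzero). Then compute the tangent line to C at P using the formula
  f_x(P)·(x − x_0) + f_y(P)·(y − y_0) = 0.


Tangent line at P: -x - 25*y - 51 = 0.

Step 1: f(-1, -2) = 0, so P lies on C.
Step 2: partial derivatives
  f_x(x, y) = -6*x**2 + 4*x*y - 4*x - 2*y**2 + 1, f_y(x, y) = 2*x**2 - 4*x*y - 6*y**2 - 2*y + 1.
  f_x(P) = -1, f_y(P) = -25 (gradient nonzero, so P is smooth).
Step 3: tangent line at P: -1·(x − -1) + -25·(y − -2) = 0.
Expanding: -x - 25*y - 51 = 0.


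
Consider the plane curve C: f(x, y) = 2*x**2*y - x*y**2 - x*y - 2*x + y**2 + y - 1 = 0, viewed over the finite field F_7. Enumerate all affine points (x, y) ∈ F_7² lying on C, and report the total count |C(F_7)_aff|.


Affine F_7-points: {(1, 5), (2, 3), (2, 4), (3, 0), (3, 1), (5, 3), (5, 5), (6, 1), (6, 4)}; count = 9.

For each of the 49 pairs (x, y) ∈ F_7², evaluate f(x, y) mod 7. Record the zeros.
  x = 0: [0↦6, 1↦1, 2↦5, 3↦4, 4↦5, 5↦1, 6↦6]  zeros at y ∈ ∅
  x = 1: [0↦4, 1↦6, 2↦1, 3↦3, 4↦5, 5↦0, 6↦2]  zeros at y ∈ {5}
  x = 2: [0↦2, 1↦1, 2↦5, 3↦0, 4↦0, 5↦5, 6↦1]  zeros at y ∈ {3, 4}
  x = 3: [0↦0, 1↦0, 2↦3, 3↦2, 4↦4, 5↦2, 6↦3]  zeros at y ∈ {0, 1}
  x = 4: [0↦5, 1↦3, 2↦2, 3↦2, 4↦3, 5↦5, 6↦1]  zeros at y ∈ ∅
  x = 5: [0↦3, 1↦3, 2↦2, 3↦0, 4↦4, 5↦0, 6↦2]  zeros at y ∈ {3, 5}
  x = 6: [0↦1, 1↦0, 2↦3, 3↦3, 4↦0, 5↦1, 6↦6]  zeros at y ∈ {1, 4}
Collecting zeros: affine points = {(1, 5), (2, 3), (2, 4), (3, 0), (3, 1), (5, 3), (5, 5), (6, 1), (6, 4)}.
Total count |C(F_7)_aff| = 9.


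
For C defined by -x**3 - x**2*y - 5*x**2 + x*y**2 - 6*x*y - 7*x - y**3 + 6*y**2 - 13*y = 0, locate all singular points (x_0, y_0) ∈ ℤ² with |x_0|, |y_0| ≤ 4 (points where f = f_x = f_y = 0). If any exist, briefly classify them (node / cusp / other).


Singular points: {(-2, 1)}; classification: cusp.

Compute partial derivatives:
  f_x = -3*x**2 - 2*x*y - 10*x + y**2 - 6*y - 7.
  f_y = -x**2 + 2*x*y - 6*x - 3*y**2 + 12*y - 13.
Scan x_0 ∈ {−4, ..., 4}. For each x_0, f_y(x_0, y) is a polynomial in y; find its integer roots y ∈ {−4, ..., 4}, then test f_x and f at those candidates.
  x = -4: f_y(-4, y) = -3*y**2 + 4*y - 5; no integer root y with |y| ≤ 4.
  x = -3: f_y(-3, y) = -3*y**2 + 6*y - 4; no integer root y with |y| ≤ 4.
  x = -2: f_y(-2, y) = -3*y**2 + 8*y - 5; vanishes at y ∈ {1}. (-2, 1): f_x = 0, f = 0 — SINGULAR.
  x = -1: f_y(-1, y) = -3*y**2 + 10*y - 8; vanishes at y ∈ {2}. (-1, 2): f_x = -4 ≠ 0.
  x = 0: f_y(0, y) = -3*y**2 + 12*y - 13; no integer root y with |y| ≤ 4.
  x = 1: f_y(1, y) = -3*y**2 + 14*y - 20; no integer root y with |y| ≤ 4.
  x = 2: f_y(2, y) = -3*y**2 + 16*y - 29; no integer root y with |y| ≤ 4.
  x = 3: f_y(3, y) = -3*y**2 + 18*y - 40; no integer root y with |y| ≤ 4.
  x = 4: f_y(4, y) = -3*y**2 + 20*y - 53; no integer root y with |y| ≤ 4.
Only singular point on the grid: (-2, 1).
Classify: substitute x = -2 + u, y = 1 + v and expand: f = -u**3 - u**2*v + u*v**2 - v**3 + v**2.
No constant or linear terms (consistent with a singular point). Quadratic part: v**2. Cubic part: -u**3 - u**2*v + u*v**2 - v**3.
The quadratic part v**2 is a perfect square, so there is a single (double) tangent line v = 0, i.e. y = 1. Restricting the cubic part to that line (v = 0) leaves -u**3 ≠ 0, so f is not divisible by v and the branch is v² ≈ u**3 to lowest order — this is a cusp.
Classification: cusp.


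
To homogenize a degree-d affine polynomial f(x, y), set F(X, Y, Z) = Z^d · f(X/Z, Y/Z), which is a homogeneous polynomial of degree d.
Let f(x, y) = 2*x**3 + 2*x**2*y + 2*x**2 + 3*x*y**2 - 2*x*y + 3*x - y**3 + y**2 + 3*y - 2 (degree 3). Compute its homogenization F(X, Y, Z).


F(X, Y, Z) = 2*X**3 + 2*X**2*Y + 2*X**2*Z + 3*X*Y**2 - 2*X*Y*Z + 3*X*Z**2 - Y**3 + Y**2*Z + 3*Y*Z**2 - 2*Z**3

deg(f) = 3.
Substitute x = X/Z, y = Y/Z into f, then multiply by Z^3.
  monomial 2·x^3·y^0 ↦ 2·X^3·Y^0·Z^0.
  monomial 2·x^2·y^1 ↦ 2·X^2·Y^1·Z^0.
  monomial 2·x^2·y^0 ↦ 2·X^2·Y^0·Z^1.
  monomial 3·x^1·y^2 ↦ 3·X^1·Y^2·Z^0.
  monomial -2·x^1·y^1 ↦ -2·X^1·Y^1·Z^1.
  monomial 3·x^1·y^0 ↦ 3·X^1·Y^0·Z^2.
  monomial -1·x^0·y^3 ↦ -1·X^0·Y^3·Z^0.
  monomial 1·x^0·y^2 ↦ 1·X^0·Y^2·Z^1.
  monomial 3·x^0·y^1 ↦ 3·X^0·Y^1·Z^2.
  monomial -2·x^0·y^0 ↦ -2·X^0·Y^0·Z^3.
Collecting: F(X, Y, Z) = 2*X**3 + 2*X**2*Y + 2*X**2*Z + 3*X*Y**2 - 2*X*Y*Z + 3*X*Z**2 - Y**3 + Y**2*Z + 3*Y*Z**2 - 2*Z**3.


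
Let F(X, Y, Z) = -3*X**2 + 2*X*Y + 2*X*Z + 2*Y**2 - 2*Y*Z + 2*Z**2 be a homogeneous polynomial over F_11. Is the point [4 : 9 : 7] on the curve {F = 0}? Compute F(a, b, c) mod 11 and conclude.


F(4,9,7) ≡ 5 (mod 11); P is NOT on the curve.

Evaluate F(4, 9, 7) term-by-term (mod 11).
  -3*X**2 ↦ -3·16·1·1 = -48
  2*X*Y ↦ 2·4·9·1 = 72
  2*X*Z ↦ 2·4·1·7 = 56
  2*Y**2 ↦ 2·1·81·1 = 162
  -2*Y*Z ↦ -2·1·9·7 = -126
  2*Z**2 ↦ 2·1·1·49 = 98
Sum: F(4, 9, 7) = (-48) + (72) + (56) + (162) + (-126) + (98) = 214.
Reducing mod 11: 214 ≡ 5 (mod 11).
Since F(a, b, c) ≡ 5 ≠ 0 (mod 11), P does NOT lie on the curve.


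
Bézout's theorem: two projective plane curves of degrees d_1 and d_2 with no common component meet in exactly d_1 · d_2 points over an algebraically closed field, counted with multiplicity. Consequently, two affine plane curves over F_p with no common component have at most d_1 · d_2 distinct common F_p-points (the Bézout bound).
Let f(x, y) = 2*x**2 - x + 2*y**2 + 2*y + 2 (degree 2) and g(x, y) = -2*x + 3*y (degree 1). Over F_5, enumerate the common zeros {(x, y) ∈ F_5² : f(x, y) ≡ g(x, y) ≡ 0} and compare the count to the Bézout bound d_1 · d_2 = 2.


Common zeros: ∅; count = 0; Bézout bound = 2.

deg(f) = 2, deg(g) = 1, so Bézout bound = 2.
Scan x ∈ F_5. For each x, list the y ∈ F_5 with f(x, y) ≡ 0 and those with g(x, y) ≡ 0 (mod 5); the common zeros in that column are the intersection.
  x = 0: f ≡ 0 at y ∈ ∅; g ≡ 0 at y ∈ {0}; common: ∅.
  x = 1: f ≡ 0 at y ∈ {2}; g ≡ 0 at y ∈ {4}; common: ∅.
  x = 2: f ≡ 0 at y ∈ {2}; g ≡ 0 at y ∈ {3}; common: ∅.
  x = 3: f ≡ 0 at y ∈ ∅; g ≡ 0 at y ∈ {2}; common: ∅.
  x = 4: f ≡ 0 at y ∈ {0, 4}; g ≡ 0 at y ∈ {1}; common: ∅.
Collecting: common zeros = ∅, so the count is 0.
Comparison with the Bézout bound: 0 ≤ 2 = deg(f)·deg(g), as expected for curves with no common component (the affine F_5-count falls short of the bound because intersections may lie at infinity, over extension fields, or carry multiplicity).


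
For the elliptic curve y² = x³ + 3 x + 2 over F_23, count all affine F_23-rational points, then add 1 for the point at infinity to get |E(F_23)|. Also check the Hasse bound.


Affine points = {(0, 5), (0, 18), (1, 11), (1, 12), (2, 4), (2, 19), (4, 3), (4, 20), (5, 2), (5, 21), (6, 11), (6, 12), (8, 3), (8, 20), (11, 3), (11, 20), (12, 8), (12, 15), (15, 8), (15, 15), (16, 11), (16, 12), (18, 0), (19, 8), (19, 15), (20, 9), (20, 14)}; affine count = 27; |E(F_23)| = 28.

Discriminant check: Δ ∝ 4a³ + 27b² = 4·3³ + 27·2² = 4·27 + 27·4 ≡ 9 (mod 23). Nonzero ⇒ E is nonsingular.
For each x ∈ F_23, compute rhs = x³ + 3·x + 2 mod 23, then count y ∈ F_23 with y² ≡ rhs.
  x = 0: rhs = 2, matching y values: 5, 18 (2 points).
  x = 1: rhs = 6, matching y values: 11, 12 (2 points).
  x = 2: rhs = 16, matching y values: 4, 19 (2 points).
  x = 3: rhs = 15, matching y values: none (0 points).
  x = 4: rhs = 9, matching y values: 3, 20 (2 points).
  x = 5: rhs = 4, matching y values: 2, 21 (2 points).
  x = 6: rhs = 6, matching y values: 11, 12 (2 points).
  x = 7: rhs = 21, matching y values: none (0 points).
  x = 8: rhs = 9, matching y values: 3, 20 (2 points).
  x = 9: rhs = 22, matching y values: none (0 points).
  x = 10: rhs = 20, matching y values: none (0 points).
  x = 11: rhs = 9, matching y values: 3, 20 (2 points).
  x = 12: rhs = 18, matching y values: 8, 15 (2 points).
  x = 13: rhs = 7, matching y values: none (0 points).
  x = 14: rhs = 5, matching y values: none (0 points).
  x = 15: rhs = 18, matching y values: 8, 15 (2 points).
  x = 16: rhs = 6, matching y values: 11, 12 (2 points).
  x = 17: rhs = 21, matching y values: none (0 points).
  x = 18: rhs = 0, matching y values: 0 (1 points).
  x = 19: rhs = 18, matching y values: 8, 15 (2 points).
  x = 20: rhs = 12, matching y values: 9, 14 (2 points).
  x = 21: rhs = 11, matching y values: none (0 points).
  x = 22: rhs = 21, matching y values: none (0 points).
Total affine count: 27.
Full point count |E(F_23)| = 27 + 1 = 28.
Hasse bound: |28 − (23+1)| = |4| = 4 ≤ 2√23 ≈ 9.5917 ✓.


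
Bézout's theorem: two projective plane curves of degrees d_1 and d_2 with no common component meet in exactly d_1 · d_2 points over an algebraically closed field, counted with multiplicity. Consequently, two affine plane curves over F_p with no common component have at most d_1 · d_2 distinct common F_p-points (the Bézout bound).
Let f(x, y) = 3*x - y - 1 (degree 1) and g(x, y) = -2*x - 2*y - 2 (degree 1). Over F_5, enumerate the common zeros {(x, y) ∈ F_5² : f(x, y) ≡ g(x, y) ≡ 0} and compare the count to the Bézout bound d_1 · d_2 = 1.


Common zeros: {(0, 4)}; count = 1; Bézout bound = 1.

deg(f) = 1, deg(g) = 1, so Bézout bound = 1.
Scan x ∈ F_5. For each x, list the y ∈ F_5 with f(x, y) ≡ 0 and those with g(x, y) ≡ 0 (mod 5); the common zeros in that column are the intersection.
  x = 0: f ≡ 0 at y ∈ {4}; g ≡ 0 at y ∈ {4}; common: {4}.
  x = 1: f ≡ 0 at y ∈ {2}; g ≡ 0 at y ∈ {3}; common: ∅.
  x = 2: f ≡ 0 at y ∈ {0}; g ≡ 0 at y ∈ {2}; common: ∅.
  x = 3: f ≡ 0 at y ∈ {3}; g ≡ 0 at y ∈ {1}; common: ∅.
  x = 4: f ≡ 0 at y ∈ {1}; g ≡ 0 at y ∈ {0}; common: ∅.
Collecting: common zeros = {(0, 4)}, so the count is 1.
Comparison with the Bézout bound: 1 ≤ 1 = deg(f)·deg(g), as expected for curves with no common component (the bound is attained).


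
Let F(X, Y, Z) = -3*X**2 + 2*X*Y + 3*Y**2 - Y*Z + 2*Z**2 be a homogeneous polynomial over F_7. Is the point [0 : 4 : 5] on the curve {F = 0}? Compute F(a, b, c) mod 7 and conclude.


F(0,4,5) ≡ 1 (mod 7); P is NOT on the curve.

Evaluate F(0, 4, 5) term-by-term (mod 7).
  -3*X**2 ↦ -3·0·1·1 = 0
  2*X*Y ↦ 2·0·4·1 = 0
  3*Y**2 ↦ 3·1·16·1 = 48
  -Y*Z ↦ -1·1·4·5 = -20
  2*Z**2 ↦ 2·1·1·25 = 50
Sum: F(0, 4, 5) = (0) + (0) + (48) + (-20) + (50) = 78.
Reducing mod 7: 78 ≡ 1 (mod 7).
Since F(a, b, c) ≡ 1 ≠ 0 (mod 7), P does NOT lie on the curve.


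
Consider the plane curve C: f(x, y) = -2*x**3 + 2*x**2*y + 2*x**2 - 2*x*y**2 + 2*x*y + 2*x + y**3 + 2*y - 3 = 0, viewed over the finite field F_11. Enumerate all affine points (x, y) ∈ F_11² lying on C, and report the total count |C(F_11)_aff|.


Affine F_11-points: {(0, 1), (0, 5), (1, 2), (1, 4), (1, 7), (2, 5), (3, 0), (3, 7), (3, 10), (4, 5), (4, 7), (7, 9)}; count = 12.

For each of the 121 pairs (x, y) ∈ F_11², evaluate f(x, y) mod 11. Record the zeros.
  x = 0: [0↦8, 1↦0, 2↦9, 3↦8, 4↦3, 5↦0, 6↦5, 7↦2, 8↦8, 9↦7, 10↦5]  zeros at y ∈ {1, 5}
  x = 1: [0↦10, 1↦4, 2↦0, 3↦4, 4↦0, 5↦5, 6↦3, 7↦0, 8↦2, 9↦4, 10↦1]  zeros at y ∈ {2, 4, 7}
  x = 2: [0↦4, 1↦4, 2↦2, 3↦4, 4↦5, 5↦0, 6↦6, 7↦7, 8↦9, 9↦7, 10↦7]  zeros at y ∈ {5}
  x = 3: [0↦0, 1↦10, 2↦3, 3↦7, 4↦6, 5↦6, 6↦2, 7↦0, 8↦6, 9↦4, 10↦0]  zeros at y ∈ {0, 7, 10}
  x = 4: [0↦8, 1↦10, 2↦2, 3↦1, 4↦2, 5↦0, 6↦1, 7↦0, 8↦3, 9↦5, 10↦1]  zeros at y ∈ {5, 7}
  x = 5: [0↦5, 1↦3, 2↦9, 3↦7, 4↦3, 5↦3, 6↦2, 7↦6, 8↦10, 9↦9, 10↦9]  zeros at y ∈ ∅
  x = 6: [0↦1, 1↦10, 2↦1, 3↦2, 4↦8, 5↦3, 6↦4, 7↦6, 8↦4, 9↦4, 10↦1]  zeros at y ∈ ∅
  x = 7: [0↦6, 1↦8, 2↦10, 3↦7, 4↦5, 5↦10, 6↦6, 7↦10, 8↦6, 9↦0, 10↦9]  zeros at y ∈ {9}
  x = 8: [0↦8, 1↦7, 2↦2, 3↦10, 4↦4, 5↦1, 6↦7, 7↦6, 8↦4, 9↦7, 10↦10]  zeros at y ∈ ∅
  x = 9: [0↦6, 1↦6, 2↦9, 3↦10, 4↦4, 5↦8, 6↦6, 7↦4, 8↦8, 9↦2, 10↦3]  zeros at y ∈ ∅
  x = 10: [0↦10, 1↦4, 2↦8, 3↦6, 4↦4, 5↦8, 6↦2, 7↦3, 8↦6, 9↦6, 10↦9]  zeros at y ∈ ∅
Collecting zeros: affine points = {(0, 1), (0, 5), (1, 2), (1, 4), (1, 7), (2, 5), (3, 0), (3, 7), (3, 10), (4, 5), (4, 7), (7, 9)}.
Total count |C(F_11)_aff| = 12.


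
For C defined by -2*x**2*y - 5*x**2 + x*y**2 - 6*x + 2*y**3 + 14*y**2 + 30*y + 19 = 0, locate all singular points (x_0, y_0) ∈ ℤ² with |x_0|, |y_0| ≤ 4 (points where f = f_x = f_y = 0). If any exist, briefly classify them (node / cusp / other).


Singular points: {(-1, -2)}; classification: node.

Compute partial derivatives:
  f_x = -4*x*y - 10*x + y**2 - 6.
  f_y = -2*x**2 + 2*x*y + 6*y**2 + 28*y + 30.
Scan x_0 ∈ {−4, ..., 4}. For each x_0, f_y(x_0, y) is a polynomial in y; find its integer roots y ∈ {−4, ..., 4}, then test f_x and f at those candidates.
  x = -4: f_y(-4, y) = 6*y**2 + 20*y - 2; no integer root y with |y| ≤ 4.
  x = -3: f_y(-3, y) = 6*y**2 + 22*y + 12; vanishes at y ∈ {-3}. (-3, -3): f_x = -3 ≠ 0.
  x = -2: f_y(-2, y) = 6*y**2 + 24*y + 22; no integer root y with |y| ≤ 4.
  x = -1: f_y(-1, y) = 6*y**2 + 26*y + 28; vanishes at y ∈ {-2}. (-1, -2): f_x = 0, f = 0 — SINGULAR.
  x = 0: f_y(0, y) = 6*y**2 + 28*y + 30; vanishes at y ∈ {-3}. (0, -3): f_x = 3 ≠ 0.
  x = 1: f_y(1, y) = 6*y**2 + 30*y + 28; no integer root y with |y| ≤ 4.
  x = 2: f_y(2, y) = 6*y**2 + 32*y + 22; no integer root y with |y| ≤ 4.
  x = 3: f_y(3, y) = 6*y**2 + 34*y + 12; no integer root y with |y| ≤ 4.
  x = 4: f_y(4, y) = 6*y**2 + 36*y - 2; no integer root y with |y| ≤ 4.
Only singular point on the grid: (-1, -2).
Classify: substitute x = -1 + u, y = -2 + v and expand: f = -2*u**2*v - u**2 + u*v**2 + 2*v**3 + v**2.
No constant or linear terms (consistent with a singular point). Quadratic part: -u**2 + v**2. Cubic part: -2*u**2*v + u*v**2 + 2*v**3.
The quadratic part v**2 - u**2 = (v − u)(v + u) splits into two distinct linear factors, so there are two distinct tangent lines y − -2 = ±(x − -1) — this is a node (ordinary double point).
Classification: node.


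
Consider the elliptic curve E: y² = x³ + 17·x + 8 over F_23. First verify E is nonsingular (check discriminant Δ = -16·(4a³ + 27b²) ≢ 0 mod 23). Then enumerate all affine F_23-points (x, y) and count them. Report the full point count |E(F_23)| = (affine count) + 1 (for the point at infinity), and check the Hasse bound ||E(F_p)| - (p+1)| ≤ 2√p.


Affine points = {(0, 10), (0, 13), (1, 7), (1, 16), (2, 2), (2, 21), (4, 5), (4, 18), (6, 2), (6, 21), (8, 9), (8, 14), (9, 4), (9, 19), (11, 10), (11, 13), (12, 10), (12, 13), (14, 0), (15, 2), (15, 21), (16, 11), (16, 12), (17, 9), (17, 14), (21, 9), (21, 14), (22, 6), (22, 17)}; affine count = 29; |E(F_23)| = 30.

Discriminant check: Δ ∝ 4a³ + 27b² = 4·17³ + 27·8² = 4·4913 + 27·64 ≡ 13 (mod 23). Nonzero ⇒ E is nonsingular.
For each x ∈ F_23, compute rhs = x³ + 17·x + 8 mod 23, then count y ∈ F_23 with y² ≡ rhs.
  x = 0: rhs = 8, matching y values: 10, 13 (2 points).
  x = 1: rhs = 3, matching y values: 7, 16 (2 points).
  x = 2: rhs = 4, matching y values: 2, 21 (2 points).
  x = 3: rhs = 17, matching y values: none (0 points).
  x = 4: rhs = 2, matching y values: 5, 18 (2 points).
  x = 5: rhs = 11, matching y values: none (0 points).
  x = 6: rhs = 4, matching y values: 2, 21 (2 points).
  x = 7: rhs = 10, matching y values: none (0 points).
  x = 8: rhs = 12, matching y values: 9, 14 (2 points).
  x = 9: rhs = 16, matching y values: 4, 19 (2 points).
  x = 10: rhs = 5, matching y values: none (0 points).
  x = 11: rhs = 8, matching y values: 10, 13 (2 points).
  x = 12: rhs = 8, matching y values: 10, 13 (2 points).
  x = 13: rhs = 11, matching y values: none (0 points).
  x = 14: rhs = 0, matching y values: 0 (1 points).
  x = 15: rhs = 4, matching y values: 2, 21 (2 points).
  x = 16: rhs = 6, matching y values: 11, 12 (2 points).
  x = 17: rhs = 12, matching y values: 9, 14 (2 points).
  x = 18: rhs = 5, matching y values: none (0 points).
  x = 19: rhs = 14, matching y values: none (0 points).
  x = 20: rhs = 22, matching y values: none (0 points).
  x = 21: rhs = 12, matching y values: 9, 14 (2 points).
  x = 22: rhs = 13, matching y values: 6, 17 (2 points).
Total affine count: 29.
Full point count |E(F_23)| = 29 + 1 = 30.
Hasse bound: |30 − (23+1)| = |6| = 6 ≤ 2√23 ≈ 9.5917 ✓.


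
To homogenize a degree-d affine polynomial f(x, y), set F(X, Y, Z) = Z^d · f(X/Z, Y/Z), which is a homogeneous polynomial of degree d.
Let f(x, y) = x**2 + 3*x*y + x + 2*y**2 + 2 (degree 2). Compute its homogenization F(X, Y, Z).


F(X, Y, Z) = X**2 + 3*X*Y + X*Z + 2*Y**2 + 2*Z**2

deg(f) = 2.
Substitute x = X/Z, y = Y/Z into f, then multiply by Z^2.
  monomial 1·x^2·y^0 ↦ 1·X^2·Y^0·Z^0.
  monomial 3·x^1·y^1 ↦ 3·X^1·Y^1·Z^0.
  monomial 1·x^1·y^0 ↦ 1·X^1·Y^0·Z^1.
  monomial 2·x^0·y^2 ↦ 2·X^0·Y^2·Z^0.
  monomial 2·x^0·y^0 ↦ 2·X^0·Y^0·Z^2.
Collecting: F(X, Y, Z) = X**2 + 3*X*Y + X*Z + 2*Y**2 + 2*Z**2.


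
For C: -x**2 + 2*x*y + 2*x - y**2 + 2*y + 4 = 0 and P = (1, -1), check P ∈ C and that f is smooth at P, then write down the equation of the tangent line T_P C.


Tangent line at P: -2*x + 6*y + 8 = 0.

Step 1: f(1, -1) = 0, so P lies on C.
Step 2: partial derivatives
  f_x(x, y) = -2*x + 2*y + 2, f_y(x, y) = 2*x - 2*y + 2.
  f_x(P) = -2, f_y(P) = 6 (gradient nonzero, so P is smooth).
Step 3: tangent line at P: -2·(x − 1) + 6·(y − -1) = 0.
Expanding: -2*x + 6*y + 8 = 0.


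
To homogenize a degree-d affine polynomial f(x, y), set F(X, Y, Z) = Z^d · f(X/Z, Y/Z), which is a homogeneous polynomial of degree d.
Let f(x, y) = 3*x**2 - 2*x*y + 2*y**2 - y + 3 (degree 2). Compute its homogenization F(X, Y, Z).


F(X, Y, Z) = 3*X**2 - 2*X*Y + 2*Y**2 - Y*Z + 3*Z**2

deg(f) = 2.
Substitute x = X/Z, y = Y/Z into f, then multiply by Z^2.
  monomial 3·x^2·y^0 ↦ 3·X^2·Y^0·Z^0.
  monomial -2·x^1·y^1 ↦ -2·X^1·Y^1·Z^0.
  monomial 2·x^0·y^2 ↦ 2·X^0·Y^2·Z^0.
  monomial -1·x^0·y^1 ↦ -1·X^0·Y^1·Z^1.
  monomial 3·x^0·y^0 ↦ 3·X^0·Y^0·Z^2.
Collecting: F(X, Y, Z) = 3*X**2 - 2*X*Y + 2*Y**2 - Y*Z + 3*Z**2.


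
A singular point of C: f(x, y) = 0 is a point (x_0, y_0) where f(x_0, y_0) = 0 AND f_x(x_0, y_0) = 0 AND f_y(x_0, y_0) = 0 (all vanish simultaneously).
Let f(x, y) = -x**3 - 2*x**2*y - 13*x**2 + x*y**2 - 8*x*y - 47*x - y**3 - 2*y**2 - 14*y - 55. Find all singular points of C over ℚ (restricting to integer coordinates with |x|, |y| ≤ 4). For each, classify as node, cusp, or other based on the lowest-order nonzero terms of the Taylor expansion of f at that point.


Singular points: {(-3, -2)}; classification: cusp.

Compute partial derivatives:
  f_x = -3*x**2 - 4*x*y - 26*x + y**2 - 8*y - 47.
  f_y = -2*x**2 + 2*x*y - 8*x - 3*y**2 - 4*y - 14.
Scan x_0 ∈ {−4, ..., 4}. For each x_0, f_y(x_0, y) is a polynomial in y; find its integer roots y ∈ {−4, ..., 4}, then test f_x and f at those candidates.
  x = -4: f_y(-4, y) = -3*y**2 - 12*y - 14; no integer root y with |y| ≤ 4.
  x = -3: f_y(-3, y) = -3*y**2 - 10*y - 8; vanishes at y ∈ {-2}. (-3, -2): f_x = 0, f = 0 — SINGULAR.
  x = -2: f_y(-2, y) = -3*y**2 - 8*y - 6; no integer root y with |y| ≤ 4.
  x = -1: f_y(-1, y) = -3*y**2 - 6*y - 8; no integer root y with |y| ≤ 4.
  x = 0: f_y(0, y) = -3*y**2 - 4*y - 14; no integer root y with |y| ≤ 4.
  x = 1: f_y(1, y) = -3*y**2 - 2*y - 24; no integer root y with |y| ≤ 4.
  x = 2: f_y(2, y) = -3*y**2 - 38; no integer root y with |y| ≤ 4.
  x = 3: f_y(3, y) = -3*y**2 + 2*y - 56; no integer root y with |y| ≤ 4.
  x = 4: f_y(4, y) = -3*y**2 + 4*y - 78; no integer root y with |y| ≤ 4.
Only singular point on the grid: (-3, -2).
Classify: substitute x = -3 + u, y = -2 + v and expand: f = -u**3 - 2*u**2*v + u*v**2 - v**3 + v**2.
No constant or linear terms (consistent with a singular point). Quadratic part: v**2. Cubic part: -u**3 - 2*u**2*v + u*v**2 - v**3.
The quadratic part v**2 is a perfect square, so there is a single (double) tangent line v = 0, i.e. y = -2. Restricting the cubic part to that line (v = 0) leaves -u**3 ≠ 0, so f is not divisible by v and the branch is v² ≈ u**3 to lowest order — this is a cusp.
Classification: cusp.


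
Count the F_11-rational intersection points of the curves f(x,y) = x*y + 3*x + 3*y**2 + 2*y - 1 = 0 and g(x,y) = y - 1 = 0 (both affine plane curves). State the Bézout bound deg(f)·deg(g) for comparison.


Common zeros: {(10, 1)}; count = 1; Bézout bound = 2.

deg(f) = 2, deg(g) = 1, so Bézout bound = 2.
Scan x ∈ F_11. For each x, list the y ∈ F_11 with f(x, y) ≡ 0 and those with g(x, y) ≡ 0 (mod 11); the common zeros in that column are the intersection.
  x = 0: f ≡ 0 at y ∈ {4, 10}; g ≡ 0 at y ∈ {1}; common: ∅.
  x = 1: f ≡ 0 at y ∈ ∅; g ≡ 0 at y ∈ {1}; common: ∅.
  x = 2: f ≡ 0 at y ∈ {3}; g ≡ 0 at y ∈ {1}; common: ∅.
  x = 3: f ≡ 0 at y ∈ ∅; g ≡ 0 at y ∈ {1}; common: ∅.
  x = 4: f ≡ 0 at y ∈ {0, 9}; g ≡ 0 at y ∈ {1}; common: ∅.
  x = 5: f ≡ 0 at y ∈ ∅; g ≡ 0 at y ∈ {1}; common: ∅.
  x = 6: f ≡ 0 at y ∈ {5, 7}; g ≡ 0 at y ∈ {1}; common: ∅.
  x = 7: f ≡ 0 at y ∈ ∅; g ≡ 0 at y ∈ {1}; common: ∅.
  x = 8: f ≡ 0 at y ∈ {2}; g ≡ 0 at y ∈ {1}; common: ∅.
  x = 9: f ≡ 0 at y ∈ ∅; g ≡ 0 at y ∈ {1}; common: ∅.
  x = 10: f ≡ 0 at y ∈ {1, 6}; g ≡ 0 at y ∈ {1}; common: {1}.
Collecting: common zeros = {(10, 1)}, so the count is 1.
Comparison with the Bézout bound: 1 ≤ 2 = deg(f)·deg(g), as expected for curves with no common component (the affine F_11-count falls short of the bound because intersections may lie at infinity, over extension fields, or carry multiplicity).


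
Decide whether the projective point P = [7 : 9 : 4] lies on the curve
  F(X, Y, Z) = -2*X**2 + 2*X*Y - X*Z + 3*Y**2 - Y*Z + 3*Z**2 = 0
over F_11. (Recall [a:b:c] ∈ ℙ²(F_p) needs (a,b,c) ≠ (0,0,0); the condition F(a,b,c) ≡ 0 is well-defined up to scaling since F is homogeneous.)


F(7,9,4) ≡ 2 (mod 11); P is NOT on the curve.

Evaluate F(7, 9, 4) term-by-term (mod 11).
  -2*X**2 ↦ -2·49·1·1 = -98
  2*X*Y ↦ 2·7·9·1 = 126
  -X*Z ↦ -1·7·1·4 = -28
  3*Y**2 ↦ 3·1·81·1 = 243
  -Y*Z ↦ -1·1·9·4 = -36
  3*Z**2 ↦ 3·1·1·16 = 48
Sum: F(7, 9, 4) = (-98) + (126) + (-28) + (243) + (-36) + (48) = 255.
Reducing mod 11: 255 ≡ 2 (mod 11).
Since F(a, b, c) ≡ 2 ≠ 0 (mod 11), P does NOT lie on the curve.


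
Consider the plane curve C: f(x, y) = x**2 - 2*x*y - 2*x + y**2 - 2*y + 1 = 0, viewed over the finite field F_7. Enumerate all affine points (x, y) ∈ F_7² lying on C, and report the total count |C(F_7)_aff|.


Affine F_7-points: {(0, 1), (1, 0), (1, 4), (2, 2), (2, 4), (4, 1), (4, 2)}; count = 7.

For each of the 49 pairs (x, y) ∈ F_7², evaluate f(x, y) mod 7. Record the zeros.
  x = 0: [0↦1, 1↦0, 2↦1, 3↦4, 4↦2, 5↦2, 6↦4]  zeros at y ∈ {1}
  x = 1: [0↦0, 1↦4, 2↦3, 3↦4, 4↦0, 5↦5, 6↦5]  zeros at y ∈ {0, 4}
  x = 2: [0↦1, 1↦3, 2↦0, 3↦6, 4↦0, 5↦3, 6↦1]  zeros at y ∈ {2, 4}
  x = 3: [0↦4, 1↦4, 2↦6, 3↦3, 4↦2, 5↦3, 6↦6]  zeros at y ∈ ∅
  x = 4: [0↦2, 1↦0, 2↦0, 3↦2, 4↦6, 5↦5, 6↦6]  zeros at y ∈ {1, 2}
  x = 5: [0↦2, 1↦5, 2↦3, 3↦3, 4↦5, 5↦2, 6↦1]  zeros at y ∈ ∅
  x = 6: [0↦4, 1↦5, 2↦1, 3↦6, 4↦6, 5↦1, 6↦5]  zeros at y ∈ ∅
Collecting zeros: affine points = {(0, 1), (1, 0), (1, 4), (2, 2), (2, 4), (4, 1), (4, 2)}.
Total count |C(F_7)_aff| = 7.


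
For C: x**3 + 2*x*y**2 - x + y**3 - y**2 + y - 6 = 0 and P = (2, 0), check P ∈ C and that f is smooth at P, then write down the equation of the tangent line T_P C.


Tangent line at P: 11*x + y - 22 = 0.

Step 1: f(2, 0) = 0, so P lies on C.
Step 2: partial derivatives
  f_x(x, y) = 3*x**2 + 2*y**2 - 1, f_y(x, y) = 4*x*y + 3*y**2 - 2*y + 1.
  f_x(P) = 11, f_y(P) = 1 (gradient nonzero, so P is smooth).
Step 3: tangent line at P: 11·(x − 2) + 1·(y − 0) = 0.
Expanding: 11*x + y - 22 = 0.


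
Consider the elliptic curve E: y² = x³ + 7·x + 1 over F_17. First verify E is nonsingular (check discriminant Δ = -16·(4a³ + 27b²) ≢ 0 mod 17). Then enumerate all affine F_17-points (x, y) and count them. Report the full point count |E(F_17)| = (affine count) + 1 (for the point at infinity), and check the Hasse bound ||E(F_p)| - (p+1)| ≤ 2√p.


Affine points = {(0, 1), (0, 16), (1, 3), (1, 14), (3, 7), (3, 10), (4, 5), (4, 12), (5, 5), (5, 12), (6, 2), (6, 15), (7, 6), (7, 11), (8, 5), (8, 12), (10, 0), (11, 7), (11, 10), (14, 2), (14, 15), (15, 8), (15, 9)}; affine count = 23; |E(F_17)| = 24.

Discriminant check: Δ ∝ 4a³ + 27b² = 4·7³ + 27·1² = 4·343 + 27·1 ≡ 5 (mod 17). Nonzero ⇒ E is nonsingular.
For each x ∈ F_17, compute rhs = x³ + 7·x + 1 mod 17, then count y ∈ F_17 with y² ≡ rhs.
  x = 0: rhs = 1, matching y values: 1, 16 (2 points).
  x = 1: rhs = 9, matching y values: 3, 14 (2 points).
  x = 2: rhs = 6, matching y values: none (0 points).
  x = 3: rhs = 15, matching y values: 7, 10 (2 points).
  x = 4: rhs = 8, matching y values: 5, 12 (2 points).
  x = 5: rhs = 8, matching y values: 5, 12 (2 points).
  x = 6: rhs = 4, matching y values: 2, 15 (2 points).
  x = 7: rhs = 2, matching y values: 6, 11 (2 points).
  x = 8: rhs = 8, matching y values: 5, 12 (2 points).
  x = 9: rhs = 11, matching y values: none (0 points).
  x = 10: rhs = 0, matching y values: 0 (1 points).
  x = 11: rhs = 15, matching y values: 7, 10 (2 points).
  x = 12: rhs = 11, matching y values: none (0 points).
  x = 13: rhs = 11, matching y values: none (0 points).
  x = 14: rhs = 4, matching y values: 2, 15 (2 points).
  x = 15: rhs = 13, matching y values: 8, 9 (2 points).
  x = 16: rhs = 10, matching y values: none (0 points).
Total affine count: 23.
Full point count |E(F_17)| = 23 + 1 = 24.
Hasse bound: |24 − (17+1)| = |6| = 6 ≤ 2√17 ≈ 8.2462 ✓.
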